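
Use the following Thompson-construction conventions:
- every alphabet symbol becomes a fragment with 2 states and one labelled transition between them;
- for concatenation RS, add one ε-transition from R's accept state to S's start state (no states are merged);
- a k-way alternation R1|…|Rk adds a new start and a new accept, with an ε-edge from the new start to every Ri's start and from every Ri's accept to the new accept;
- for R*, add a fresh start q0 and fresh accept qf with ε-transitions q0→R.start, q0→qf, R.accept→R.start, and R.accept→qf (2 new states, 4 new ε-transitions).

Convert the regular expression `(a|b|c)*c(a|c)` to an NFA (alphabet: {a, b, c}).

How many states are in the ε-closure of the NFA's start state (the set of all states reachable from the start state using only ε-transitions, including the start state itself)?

7

Work bottom-up. For each fragment F, track |ε-closure(F.start)| and whether F's accept lies in that closure (i.e. whether F accepts ε). A single-symbol fragment has closure size 1 and does not accept ε.
  a|b|c → new start ε-reaches every alternative's start; none of them accept ε, so the new accept is not reached: |closure| = 1 + 1 + 1 + 1 = 4
  (a|b|c)* → the star's fresh start ε-reaches both the body's start and the fresh accept: |closure| = 2 + 4 = 6
  a|c → new start ε-reaches every alternative's start; none of them accept ε, so the new accept is not reached: |closure| = 1 + 1 + 1 = 3
  (a|b|c)*c(a|c) → |closure| = 6 + 1 = 7 (closure spills across the concat boundary because the left factor accepts ε)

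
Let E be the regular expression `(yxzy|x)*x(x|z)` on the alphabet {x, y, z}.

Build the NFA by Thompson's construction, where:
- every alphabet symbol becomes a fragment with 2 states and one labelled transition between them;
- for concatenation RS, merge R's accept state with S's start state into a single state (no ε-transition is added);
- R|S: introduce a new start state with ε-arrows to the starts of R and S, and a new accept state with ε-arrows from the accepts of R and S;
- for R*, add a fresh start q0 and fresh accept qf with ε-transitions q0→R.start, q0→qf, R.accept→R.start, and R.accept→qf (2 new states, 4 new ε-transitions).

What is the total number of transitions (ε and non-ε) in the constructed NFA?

Per subexpression:
Each of the 8 symbol leaves contributes 1 transition (1 symbol, 0 ε).
  yxzy → 4 transitions (4 symbol, 0 ε)
  yxzy|x → 9 transitions (5 symbol, 4 ε)
  (yxzy|x)* → 13 transitions (5 symbol, 8 ε)
  x|z → 6 transitions (2 symbol, 4 ε)
  (yxzy|x)*x(x|z) → 20 transitions (8 symbol, 12 ε)

20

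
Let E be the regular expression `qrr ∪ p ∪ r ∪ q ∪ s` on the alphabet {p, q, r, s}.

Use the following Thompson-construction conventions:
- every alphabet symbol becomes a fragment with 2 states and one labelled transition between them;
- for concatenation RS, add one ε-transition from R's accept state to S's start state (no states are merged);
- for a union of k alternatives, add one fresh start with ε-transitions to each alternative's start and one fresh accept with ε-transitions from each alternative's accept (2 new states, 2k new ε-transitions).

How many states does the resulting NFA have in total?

16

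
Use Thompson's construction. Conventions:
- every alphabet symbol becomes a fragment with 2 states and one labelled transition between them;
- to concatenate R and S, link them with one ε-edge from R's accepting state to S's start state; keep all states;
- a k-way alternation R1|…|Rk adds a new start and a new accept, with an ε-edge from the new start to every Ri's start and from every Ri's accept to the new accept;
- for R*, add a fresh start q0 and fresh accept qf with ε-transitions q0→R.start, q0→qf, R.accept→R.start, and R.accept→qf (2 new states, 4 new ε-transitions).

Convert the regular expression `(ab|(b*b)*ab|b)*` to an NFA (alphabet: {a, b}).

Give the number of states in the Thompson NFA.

22

Recursing over subexpressions:
Each of the 7 symbol leaves contributes a 2-state fragment.
  ab = 4 states
  b* = 4 states
  b*b = 6 states
  (b*b)* = 8 states
  (b*b)*ab = 12 states
  ab|(b*b)*ab|b = 20 states
  (ab|(b*b)*ab|b)* = 22 states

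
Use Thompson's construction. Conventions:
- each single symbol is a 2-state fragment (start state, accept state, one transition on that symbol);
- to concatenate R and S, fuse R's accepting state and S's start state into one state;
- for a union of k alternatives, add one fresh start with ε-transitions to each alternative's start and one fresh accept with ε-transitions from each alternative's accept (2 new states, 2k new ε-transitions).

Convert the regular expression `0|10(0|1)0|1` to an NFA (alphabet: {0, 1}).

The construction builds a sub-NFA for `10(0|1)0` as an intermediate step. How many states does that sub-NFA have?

9

Fragment for `10(0|1)0`:
Each of the 5 symbol leaves contributes a 2-state fragment.
  0|1 : 6 states
  10(0|1)0 : 9 states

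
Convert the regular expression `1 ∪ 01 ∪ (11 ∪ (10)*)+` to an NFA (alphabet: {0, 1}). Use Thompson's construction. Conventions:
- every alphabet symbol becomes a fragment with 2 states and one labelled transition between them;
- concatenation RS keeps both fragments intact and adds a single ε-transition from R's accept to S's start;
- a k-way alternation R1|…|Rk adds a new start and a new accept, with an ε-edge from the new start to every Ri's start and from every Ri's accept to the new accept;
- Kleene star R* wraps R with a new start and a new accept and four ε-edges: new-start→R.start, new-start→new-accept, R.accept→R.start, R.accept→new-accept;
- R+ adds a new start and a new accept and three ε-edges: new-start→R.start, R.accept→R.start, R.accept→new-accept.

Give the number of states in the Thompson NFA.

22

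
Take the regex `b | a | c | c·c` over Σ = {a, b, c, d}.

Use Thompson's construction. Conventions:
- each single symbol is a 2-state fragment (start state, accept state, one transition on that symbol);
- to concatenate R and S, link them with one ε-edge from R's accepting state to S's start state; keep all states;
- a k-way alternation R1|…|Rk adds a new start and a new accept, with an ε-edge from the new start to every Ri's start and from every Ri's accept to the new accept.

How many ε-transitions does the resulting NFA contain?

9

By structural recursion:
Each of the 5 symbol leaves contributes 0 ε-transitions.
  c·c : 1 ε-transition
  b | a | c | c·c : 9 ε-transitions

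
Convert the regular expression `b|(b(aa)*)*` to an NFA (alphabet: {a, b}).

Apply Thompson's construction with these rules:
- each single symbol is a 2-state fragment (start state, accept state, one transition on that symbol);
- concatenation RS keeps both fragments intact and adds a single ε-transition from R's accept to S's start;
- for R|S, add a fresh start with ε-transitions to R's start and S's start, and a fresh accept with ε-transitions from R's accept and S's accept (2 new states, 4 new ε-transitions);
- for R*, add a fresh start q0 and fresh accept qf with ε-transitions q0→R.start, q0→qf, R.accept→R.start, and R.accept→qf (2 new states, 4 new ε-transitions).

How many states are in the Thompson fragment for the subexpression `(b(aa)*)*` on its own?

Fragment for `(b(aa)*)*`:
Each of the 3 symbol leaves contributes a 2-state fragment.
  aa → 4 states
  (aa)* → 6 states
  b(aa)* → 8 states
  (b(aa)*)* → 10 states

10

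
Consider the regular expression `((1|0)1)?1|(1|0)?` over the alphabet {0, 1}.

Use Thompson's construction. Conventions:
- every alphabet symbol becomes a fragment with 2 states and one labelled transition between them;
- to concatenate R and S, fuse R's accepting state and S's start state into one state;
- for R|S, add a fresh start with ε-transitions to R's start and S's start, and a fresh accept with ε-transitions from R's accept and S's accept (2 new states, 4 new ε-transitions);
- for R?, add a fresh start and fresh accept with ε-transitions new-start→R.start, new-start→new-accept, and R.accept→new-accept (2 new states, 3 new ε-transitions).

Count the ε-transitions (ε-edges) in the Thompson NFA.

18

Bottom-up over the parse tree:
Each of the 6 symbol leaves contributes 0 ε-transitions.
  1|0 = 4 ε-transitions
  (1|0)1 = 4 ε-transitions
  ((1|0)1)? = 7 ε-transitions
  ((1|0)1)?1 = 7 ε-transitions
  1|0 = 4 ε-transitions
  (1|0)? = 7 ε-transitions
  ((1|0)1)?1|(1|0)? = 18 ε-transitions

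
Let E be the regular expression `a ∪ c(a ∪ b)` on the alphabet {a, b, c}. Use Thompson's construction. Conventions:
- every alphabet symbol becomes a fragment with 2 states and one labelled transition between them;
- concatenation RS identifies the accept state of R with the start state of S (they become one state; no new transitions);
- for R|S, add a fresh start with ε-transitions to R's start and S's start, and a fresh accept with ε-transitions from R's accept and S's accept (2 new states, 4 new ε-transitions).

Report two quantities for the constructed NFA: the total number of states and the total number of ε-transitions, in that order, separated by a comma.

11, 8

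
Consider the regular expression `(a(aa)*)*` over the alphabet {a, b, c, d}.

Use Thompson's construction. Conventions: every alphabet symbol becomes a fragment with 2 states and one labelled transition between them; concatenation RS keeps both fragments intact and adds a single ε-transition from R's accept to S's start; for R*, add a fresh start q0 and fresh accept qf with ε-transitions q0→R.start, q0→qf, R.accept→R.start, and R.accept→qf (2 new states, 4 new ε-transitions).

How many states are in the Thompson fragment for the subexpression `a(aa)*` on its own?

Fragment for `a(aa)*`:
Each of the 3 symbol leaves contributes a 2-state fragment.
  aa : 4 states
  (aa)* : 6 states
  a(aa)* : 8 states

8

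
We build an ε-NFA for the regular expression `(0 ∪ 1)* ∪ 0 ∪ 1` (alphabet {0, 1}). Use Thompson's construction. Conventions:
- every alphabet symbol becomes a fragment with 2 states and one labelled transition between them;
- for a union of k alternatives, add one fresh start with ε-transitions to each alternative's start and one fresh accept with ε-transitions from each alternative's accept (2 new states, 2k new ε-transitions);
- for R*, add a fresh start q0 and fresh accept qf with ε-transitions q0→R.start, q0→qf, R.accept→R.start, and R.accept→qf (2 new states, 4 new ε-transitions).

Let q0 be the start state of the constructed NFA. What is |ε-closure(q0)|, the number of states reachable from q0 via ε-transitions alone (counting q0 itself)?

Work bottom-up. For each fragment F, track |ε-closure(F.start)| and whether F's accept lies in that closure (i.e. whether F accepts ε). A single-symbol fragment has closure size 1 and does not accept ε.
  0 ∪ 1 : new start ε-reaches every alternative's start; none of them accept ε, so the new accept is not reached: |closure| = 1 + 1 + 1 = 3
  (0 ∪ 1)* : new start has ε-edges to the inner start and to the new accept, so |closure| = 2 + 3 = 5
  (0 ∪ 1)* ∪ 0 ∪ 1 : |closure| = 1 (new start) + (5 + 1 + 1) + 1 (new accept, since some branch ε-reaches its own accept) = 9

9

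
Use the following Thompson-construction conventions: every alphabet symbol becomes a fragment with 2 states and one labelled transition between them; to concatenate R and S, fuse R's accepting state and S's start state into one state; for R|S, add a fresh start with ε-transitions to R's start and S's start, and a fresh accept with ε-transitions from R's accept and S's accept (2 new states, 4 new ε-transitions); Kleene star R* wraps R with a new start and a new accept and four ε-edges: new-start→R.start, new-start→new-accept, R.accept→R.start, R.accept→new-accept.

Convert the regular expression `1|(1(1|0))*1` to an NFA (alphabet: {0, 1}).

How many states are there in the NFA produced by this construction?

Per subexpression:
Each of the 5 symbol leaves contributes a 2-state fragment.
  1|0 = 6 states
  1(1|0) = 7 states
  (1(1|0))* = 9 states
  (1(1|0))*1 = 10 states
  1|(1(1|0))*1 = 14 states

14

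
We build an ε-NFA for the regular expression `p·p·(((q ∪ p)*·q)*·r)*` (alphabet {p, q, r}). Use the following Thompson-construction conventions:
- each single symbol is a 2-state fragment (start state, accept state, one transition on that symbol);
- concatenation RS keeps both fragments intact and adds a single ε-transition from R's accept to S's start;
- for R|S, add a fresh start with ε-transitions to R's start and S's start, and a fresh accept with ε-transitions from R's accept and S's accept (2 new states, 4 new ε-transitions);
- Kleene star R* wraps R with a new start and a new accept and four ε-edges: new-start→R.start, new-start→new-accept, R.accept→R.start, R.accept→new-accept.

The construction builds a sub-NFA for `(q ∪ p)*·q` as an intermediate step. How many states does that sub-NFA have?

10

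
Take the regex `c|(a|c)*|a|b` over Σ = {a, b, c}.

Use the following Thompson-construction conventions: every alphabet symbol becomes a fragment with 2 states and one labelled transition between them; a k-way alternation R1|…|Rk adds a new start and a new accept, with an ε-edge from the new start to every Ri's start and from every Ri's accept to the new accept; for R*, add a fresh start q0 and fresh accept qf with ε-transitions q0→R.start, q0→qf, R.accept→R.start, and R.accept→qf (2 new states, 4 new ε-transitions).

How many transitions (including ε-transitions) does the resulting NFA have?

21

Per subexpression:
Each of the 5 symbol leaves contributes 1 transition (1 symbol, 0 ε).
  a|c : 6 transitions (2 symbol, 4 ε)
  (a|c)* : 10 transitions (2 symbol, 8 ε)
  c|(a|c)*|a|b : 21 transitions (5 symbol, 16 ε)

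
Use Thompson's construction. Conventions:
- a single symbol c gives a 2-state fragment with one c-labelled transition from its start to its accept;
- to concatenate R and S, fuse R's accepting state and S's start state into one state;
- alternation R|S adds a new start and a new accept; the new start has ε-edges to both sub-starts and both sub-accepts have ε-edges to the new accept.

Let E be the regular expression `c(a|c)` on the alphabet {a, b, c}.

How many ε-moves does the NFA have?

By structural recursion:
Each of the 3 symbol leaves contributes 0 ε-transitions.
  a|c : 4 ε-transitions
  c(a|c) : 4 ε-transitions

4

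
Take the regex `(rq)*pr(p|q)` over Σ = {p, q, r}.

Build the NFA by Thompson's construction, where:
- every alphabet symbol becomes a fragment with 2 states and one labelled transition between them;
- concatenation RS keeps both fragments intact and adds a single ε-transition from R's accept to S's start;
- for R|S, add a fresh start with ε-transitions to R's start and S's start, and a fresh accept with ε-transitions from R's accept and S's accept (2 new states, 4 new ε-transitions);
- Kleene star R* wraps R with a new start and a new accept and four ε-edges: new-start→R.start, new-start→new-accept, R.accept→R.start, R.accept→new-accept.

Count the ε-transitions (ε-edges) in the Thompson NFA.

Building bottom-up:
Each of the 6 symbol leaves contributes 0 ε-transitions.
  rq : 1 ε-transition
  (rq)* : 5 ε-transitions
  p|q : 4 ε-transitions
  (rq)*pr(p|q) : 12 ε-transitions

12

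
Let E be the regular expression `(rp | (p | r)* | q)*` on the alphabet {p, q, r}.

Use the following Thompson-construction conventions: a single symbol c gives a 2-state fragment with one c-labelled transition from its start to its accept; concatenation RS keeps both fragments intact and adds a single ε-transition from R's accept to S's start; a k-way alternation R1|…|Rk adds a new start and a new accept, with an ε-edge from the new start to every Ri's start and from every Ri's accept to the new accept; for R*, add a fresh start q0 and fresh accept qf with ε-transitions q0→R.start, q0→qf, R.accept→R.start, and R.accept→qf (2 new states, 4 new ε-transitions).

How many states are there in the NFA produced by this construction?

Recursing over subexpressions:
Each of the 5 symbol leaves contributes a 2-state fragment.
  rp — 4 states
  p | r — 6 states
  (p | r)* — 8 states
  rp | (p | r)* | q — 16 states
  (rp | (p | r)* | q)* — 18 states

18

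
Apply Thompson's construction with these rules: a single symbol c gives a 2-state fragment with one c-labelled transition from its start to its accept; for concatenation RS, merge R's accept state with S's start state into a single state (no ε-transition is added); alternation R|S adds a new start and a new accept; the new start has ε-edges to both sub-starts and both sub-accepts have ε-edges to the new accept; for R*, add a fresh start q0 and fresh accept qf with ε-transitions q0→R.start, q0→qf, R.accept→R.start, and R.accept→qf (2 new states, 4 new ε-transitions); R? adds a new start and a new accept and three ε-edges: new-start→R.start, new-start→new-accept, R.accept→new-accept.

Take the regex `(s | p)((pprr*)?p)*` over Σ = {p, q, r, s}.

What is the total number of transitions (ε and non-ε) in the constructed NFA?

Bottom-up over the parse tree:
Each of the 7 symbol leaves contributes 1 transition (1 symbol, 0 ε).
  s | p — 6 transitions (2 symbol, 4 ε)
  r* — 5 transitions (1 symbol, 4 ε)
  pprr* — 8 transitions (4 symbol, 4 ε)
  (pprr*)? — 11 transitions (4 symbol, 7 ε)
  (pprr*)?p — 12 transitions (5 symbol, 7 ε)
  ((pprr*)?p)* — 16 transitions (5 symbol, 11 ε)
  (s | p)((pprr*)?p)* — 22 transitions (7 symbol, 15 ε)

22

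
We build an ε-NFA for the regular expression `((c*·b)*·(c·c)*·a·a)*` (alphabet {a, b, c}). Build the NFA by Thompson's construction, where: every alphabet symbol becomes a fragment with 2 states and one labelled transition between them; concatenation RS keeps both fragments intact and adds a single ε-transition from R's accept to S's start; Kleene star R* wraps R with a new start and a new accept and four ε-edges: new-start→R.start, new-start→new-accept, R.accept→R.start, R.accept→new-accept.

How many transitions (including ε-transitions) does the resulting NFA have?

27

Per subexpression:
Each of the 6 symbol leaves contributes 1 transition (1 symbol, 0 ε).
  c* → 5 transitions (1 symbol, 4 ε)
  c*·b → 7 transitions (2 symbol, 5 ε)
  (c*·b)* → 11 transitions (2 symbol, 9 ε)
  c·c → 3 transitions (2 symbol, 1 ε)
  (c·c)* → 7 transitions (2 symbol, 5 ε)
  (c*·b)*·(c·c)*·a·a → 23 transitions (6 symbol, 17 ε)
  ((c*·b)*·(c·c)*·a·a)* → 27 transitions (6 symbol, 21 ε)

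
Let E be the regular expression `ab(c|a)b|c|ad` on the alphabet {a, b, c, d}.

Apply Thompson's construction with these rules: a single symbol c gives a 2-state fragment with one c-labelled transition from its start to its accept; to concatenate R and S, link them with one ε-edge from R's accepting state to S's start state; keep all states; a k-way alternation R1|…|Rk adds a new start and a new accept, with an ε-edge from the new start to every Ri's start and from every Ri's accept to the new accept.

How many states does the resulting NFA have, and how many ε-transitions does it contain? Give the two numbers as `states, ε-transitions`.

Bottom-up over the parse tree:
Each of the 8 symbol leaves contributes 2 states and 0 ε-transitions.
  c|a = 6 states, 4 ε-transitions
  ab(c|a)b = 12 states, 7 ε-transitions
  ad = 4 states, 1 ε-transition
  ab(c|a)b|c|ad = 20 states, 14 ε-transitions

20, 14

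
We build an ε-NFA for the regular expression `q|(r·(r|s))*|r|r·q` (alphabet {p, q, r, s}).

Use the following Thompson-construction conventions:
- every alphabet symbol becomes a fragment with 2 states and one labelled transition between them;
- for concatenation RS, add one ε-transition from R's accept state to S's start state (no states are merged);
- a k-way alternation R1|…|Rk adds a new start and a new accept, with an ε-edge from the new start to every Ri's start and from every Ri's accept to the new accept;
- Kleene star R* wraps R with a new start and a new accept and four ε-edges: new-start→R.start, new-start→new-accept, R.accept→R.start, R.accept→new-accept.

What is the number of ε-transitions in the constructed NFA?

Per subexpression:
Each of the 7 symbol leaves contributes 0 ε-transitions.
  r|s → 4 ε-transitions
  r·(r|s) → 5 ε-transitions
  (r·(r|s))* → 9 ε-transitions
  r·q → 1 ε-transition
  q|(r·(r|s))*|r|r·q → 18 ε-transitions

18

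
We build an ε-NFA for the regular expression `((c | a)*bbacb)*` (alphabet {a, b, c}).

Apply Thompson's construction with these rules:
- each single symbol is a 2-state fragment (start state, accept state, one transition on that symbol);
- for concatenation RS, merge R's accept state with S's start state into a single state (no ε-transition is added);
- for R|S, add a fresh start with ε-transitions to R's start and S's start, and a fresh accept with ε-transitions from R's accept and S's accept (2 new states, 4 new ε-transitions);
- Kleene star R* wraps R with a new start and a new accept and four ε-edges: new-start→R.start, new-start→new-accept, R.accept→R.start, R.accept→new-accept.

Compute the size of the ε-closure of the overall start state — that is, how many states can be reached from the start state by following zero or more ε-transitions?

Compute the ε-closure size of each fragment's start state recursively; a symbol fragment's start has no outgoing ε-edge, so its closure is just itself (size 1).
  c | a → C = 1 + 1 + 1 = 3 (the new accept is not ε-reachable since no branch accepts ε)
  (c | a)* → the star's fresh start ε-reaches both the body's start and the fresh accept: C = 2 + 3 = 5
  (c | a)*bbacb → the left operand accepts ε, so the closure extends into the next operand (the shared merged state is already counted); C = 5 + (1−1) = 5
  ((c | a)*bbacb)* → new start has ε-edges to the inner start and to the new accept, so C = 2 + 5 = 7

7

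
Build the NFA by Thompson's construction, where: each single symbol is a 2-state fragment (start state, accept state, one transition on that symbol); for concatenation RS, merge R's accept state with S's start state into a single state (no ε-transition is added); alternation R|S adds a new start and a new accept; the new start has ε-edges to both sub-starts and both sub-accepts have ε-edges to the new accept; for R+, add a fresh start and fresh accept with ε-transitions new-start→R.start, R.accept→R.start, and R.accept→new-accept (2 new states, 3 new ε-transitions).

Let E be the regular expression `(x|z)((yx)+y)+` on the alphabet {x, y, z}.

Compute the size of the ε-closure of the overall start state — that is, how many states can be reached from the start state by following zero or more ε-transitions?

Let C(F) = |ε-closure(F.start)| within fragment F, and note whether F accepts ε. Symbol fragments have C = 1 and do not accept ε. Then:
  x|z → C = 1 + 1 + 1 = 3 (the new accept is not ε-reachable since no branch accepts ε)
  yx → same as the first factor's closure: C = 1
  (yx)+ → new start ε-reaches only the body's start; the new accept needs a symbol first: C = 1 + 1 = 2
  (yx)+y → C equals the left operand's closure size = 2 (its accept is not ε-reachable, so the closure stops there)
  ((yx)+y)+ → C = 1 + 2 = 3 (the body doesn't accept ε, so the new accept is not reached)
  (x|z)((yx)+y)+ → same as the first factor's closure: C = 3

3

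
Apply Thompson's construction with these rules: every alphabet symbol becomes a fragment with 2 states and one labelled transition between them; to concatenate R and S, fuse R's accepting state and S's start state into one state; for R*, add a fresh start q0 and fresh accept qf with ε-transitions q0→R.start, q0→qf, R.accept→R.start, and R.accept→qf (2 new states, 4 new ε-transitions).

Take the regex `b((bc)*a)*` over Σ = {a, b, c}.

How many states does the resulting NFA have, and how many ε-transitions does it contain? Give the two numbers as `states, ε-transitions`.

9, 8

Building bottom-up:
Each of the 4 symbol leaves contributes 2 states and 0 ε-transitions.
  bc — 3 states, 0 ε-transitions
  (bc)* — 5 states, 4 ε-transitions
  (bc)*a — 6 states, 4 ε-transitions
  ((bc)*a)* — 8 states, 8 ε-transitions
  b((bc)*a)* — 9 states, 8 ε-transitions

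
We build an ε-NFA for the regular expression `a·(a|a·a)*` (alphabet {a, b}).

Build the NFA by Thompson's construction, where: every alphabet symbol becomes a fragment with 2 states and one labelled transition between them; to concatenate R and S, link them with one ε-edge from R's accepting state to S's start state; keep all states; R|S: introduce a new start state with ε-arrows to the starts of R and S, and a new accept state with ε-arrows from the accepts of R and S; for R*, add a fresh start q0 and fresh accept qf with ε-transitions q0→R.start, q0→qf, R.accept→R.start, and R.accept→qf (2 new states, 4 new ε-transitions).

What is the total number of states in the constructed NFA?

By structural recursion:
Each of the 4 symbol leaves contributes a 2-state fragment.
  a·a — 4 states
  a|a·a — 8 states
  (a|a·a)* — 10 states
  a·(a|a·a)* — 12 states

12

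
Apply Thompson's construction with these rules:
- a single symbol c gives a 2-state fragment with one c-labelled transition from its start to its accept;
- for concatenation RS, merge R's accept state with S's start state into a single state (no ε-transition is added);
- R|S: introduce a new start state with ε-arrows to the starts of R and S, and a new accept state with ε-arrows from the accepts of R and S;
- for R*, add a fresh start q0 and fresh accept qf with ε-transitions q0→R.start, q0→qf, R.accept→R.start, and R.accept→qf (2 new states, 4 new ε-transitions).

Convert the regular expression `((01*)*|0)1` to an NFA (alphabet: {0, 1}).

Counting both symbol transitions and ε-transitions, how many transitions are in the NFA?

16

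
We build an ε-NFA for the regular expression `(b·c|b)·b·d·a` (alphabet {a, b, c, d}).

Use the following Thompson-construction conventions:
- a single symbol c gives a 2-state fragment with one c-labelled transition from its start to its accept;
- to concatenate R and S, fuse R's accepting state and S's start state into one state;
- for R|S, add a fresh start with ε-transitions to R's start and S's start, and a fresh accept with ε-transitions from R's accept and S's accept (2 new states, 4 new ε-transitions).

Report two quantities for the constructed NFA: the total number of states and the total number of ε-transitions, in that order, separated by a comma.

Per subexpression:
Each of the 6 symbol leaves contributes 2 states and 0 ε-transitions.
  b·c — 3 states, 0 ε-transitions
  b·c|b — 7 states, 4 ε-transitions
  (b·c|b)·b·d·a — 10 states, 4 ε-transitions

10, 4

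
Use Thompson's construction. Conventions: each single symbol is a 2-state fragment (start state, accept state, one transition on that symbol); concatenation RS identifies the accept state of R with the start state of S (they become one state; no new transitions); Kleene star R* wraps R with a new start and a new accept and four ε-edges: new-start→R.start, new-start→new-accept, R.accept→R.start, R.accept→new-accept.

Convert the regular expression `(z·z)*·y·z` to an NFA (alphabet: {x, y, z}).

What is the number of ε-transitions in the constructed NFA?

4

Recursing over subexpressions:
Each of the 4 symbol leaves contributes 0 ε-transitions.
  z·z : 0 ε-transitions
  (z·z)* : 4 ε-transitions
  (z·z)*·y·z : 4 ε-transitions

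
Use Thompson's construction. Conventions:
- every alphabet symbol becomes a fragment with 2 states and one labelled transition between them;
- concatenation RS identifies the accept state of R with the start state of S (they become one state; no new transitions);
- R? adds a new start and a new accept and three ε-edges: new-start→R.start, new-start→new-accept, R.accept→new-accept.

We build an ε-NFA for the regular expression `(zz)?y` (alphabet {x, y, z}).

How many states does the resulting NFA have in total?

By structural recursion:
Each of the 3 symbol leaves contributes a 2-state fragment.
  zz = 3 states
  (zz)? = 5 states
  (zz)?y = 6 states

6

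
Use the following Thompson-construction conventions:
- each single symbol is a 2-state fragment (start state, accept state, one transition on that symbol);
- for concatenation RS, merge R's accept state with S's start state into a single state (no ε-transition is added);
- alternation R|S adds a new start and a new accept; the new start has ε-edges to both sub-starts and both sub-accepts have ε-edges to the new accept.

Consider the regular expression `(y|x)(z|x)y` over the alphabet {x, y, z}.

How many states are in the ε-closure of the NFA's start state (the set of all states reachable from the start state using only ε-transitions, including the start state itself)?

Let C(F) = |ε-closure(F.start)| within fragment F, and note whether F accepts ε. Symbol fragments have C = 1 and do not accept ε. Then:
  y|x → new start ε-reaches every alternative's start; none of them accept ε, so the new accept is not reached: |ε-closure| = 1 + 1 + 1 = 3
  z|x → new start ε-reaches every alternative's start; none of them accept ε, so the new accept is not reached: |ε-closure| = 1 + 1 + 1 = 3
  (y|x)(z|x)y → |ε-closure| equals the left operand's closure size = 3 (its accept is not ε-reachable, so the closure stops there)

3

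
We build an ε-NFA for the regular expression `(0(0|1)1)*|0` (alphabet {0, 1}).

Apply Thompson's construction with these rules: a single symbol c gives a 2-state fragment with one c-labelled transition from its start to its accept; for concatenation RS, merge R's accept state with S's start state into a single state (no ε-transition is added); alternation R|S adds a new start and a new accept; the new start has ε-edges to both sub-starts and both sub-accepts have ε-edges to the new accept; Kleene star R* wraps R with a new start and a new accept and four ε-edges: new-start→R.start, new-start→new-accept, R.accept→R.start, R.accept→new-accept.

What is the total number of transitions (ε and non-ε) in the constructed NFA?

Per subexpression:
Each of the 5 symbol leaves contributes 1 transition (1 symbol, 0 ε).
  0|1 — 6 transitions (2 symbol, 4 ε)
  0(0|1)1 — 8 transitions (4 symbol, 4 ε)
  (0(0|1)1)* — 12 transitions (4 symbol, 8 ε)
  (0(0|1)1)*|0 — 17 transitions (5 symbol, 12 ε)

17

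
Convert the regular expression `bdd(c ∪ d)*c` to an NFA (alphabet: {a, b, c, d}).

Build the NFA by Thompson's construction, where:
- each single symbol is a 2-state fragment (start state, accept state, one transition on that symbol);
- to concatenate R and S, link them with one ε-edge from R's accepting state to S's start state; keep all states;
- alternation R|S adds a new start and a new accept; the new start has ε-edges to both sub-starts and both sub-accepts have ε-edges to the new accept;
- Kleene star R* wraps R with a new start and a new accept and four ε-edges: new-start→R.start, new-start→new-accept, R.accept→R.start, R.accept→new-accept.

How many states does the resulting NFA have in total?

16

Recursing over subexpressions:
Each of the 6 symbol leaves contributes a 2-state fragment.
  c ∪ d — 6 states
  (c ∪ d)* — 8 states
  bdd(c ∪ d)*c — 16 states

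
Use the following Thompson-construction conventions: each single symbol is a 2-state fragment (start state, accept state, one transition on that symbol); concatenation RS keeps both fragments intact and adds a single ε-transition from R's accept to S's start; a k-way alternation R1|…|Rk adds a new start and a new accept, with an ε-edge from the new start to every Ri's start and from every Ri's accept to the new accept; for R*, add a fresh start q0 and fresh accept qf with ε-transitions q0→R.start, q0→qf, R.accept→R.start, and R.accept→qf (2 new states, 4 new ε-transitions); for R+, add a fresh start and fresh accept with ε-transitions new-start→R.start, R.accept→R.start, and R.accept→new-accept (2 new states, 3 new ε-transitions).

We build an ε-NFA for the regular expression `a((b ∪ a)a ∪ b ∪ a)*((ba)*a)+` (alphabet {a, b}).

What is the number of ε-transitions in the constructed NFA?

26

Bottom-up over the parse tree:
Each of the 9 symbol leaves contributes 0 ε-transitions.
  b ∪ a → 4 ε-transitions
  (b ∪ a)a → 5 ε-transitions
  (b ∪ a)a ∪ b ∪ a → 11 ε-transitions
  ((b ∪ a)a ∪ b ∪ a)* → 15 ε-transitions
  ba → 1 ε-transition
  (ba)* → 5 ε-transitions
  (ba)*a → 6 ε-transitions
  ((ba)*a)+ → 9 ε-transitions
  a((b ∪ a)a ∪ b ∪ a)*((ba)*a)+ → 26 ε-transitions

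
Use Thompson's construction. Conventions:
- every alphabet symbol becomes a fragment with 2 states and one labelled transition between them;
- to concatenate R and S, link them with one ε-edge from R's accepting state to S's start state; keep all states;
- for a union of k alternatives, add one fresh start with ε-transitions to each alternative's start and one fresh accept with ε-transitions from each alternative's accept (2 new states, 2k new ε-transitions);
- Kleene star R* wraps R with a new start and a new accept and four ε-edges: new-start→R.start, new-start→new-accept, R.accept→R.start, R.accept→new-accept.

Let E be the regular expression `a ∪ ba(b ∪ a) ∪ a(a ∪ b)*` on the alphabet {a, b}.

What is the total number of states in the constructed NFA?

By structural recursion:
Each of the 8 symbol leaves contributes a 2-state fragment.
  b ∪ a : 6 states
  ba(b ∪ a) : 10 states
  a ∪ b : 6 states
  (a ∪ b)* : 8 states
  a(a ∪ b)* : 10 states
  a ∪ ba(b ∪ a) ∪ a(a ∪ b)* : 24 states

24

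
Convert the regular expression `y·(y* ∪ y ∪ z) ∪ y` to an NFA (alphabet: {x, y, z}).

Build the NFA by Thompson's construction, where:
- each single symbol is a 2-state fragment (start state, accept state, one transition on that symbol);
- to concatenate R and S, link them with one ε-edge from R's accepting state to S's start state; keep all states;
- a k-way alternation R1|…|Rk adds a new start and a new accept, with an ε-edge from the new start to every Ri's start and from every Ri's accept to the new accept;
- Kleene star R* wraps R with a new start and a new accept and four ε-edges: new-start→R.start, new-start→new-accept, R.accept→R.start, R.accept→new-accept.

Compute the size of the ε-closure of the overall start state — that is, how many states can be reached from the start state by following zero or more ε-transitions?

3

Compute the ε-closure size of each fragment's start state recursively; a symbol fragment's start has no outgoing ε-edge, so its closure is just itself (size 1).
  y* : |ε-closure| = 1 (new start) + 1 (body) + 1 (new accept) = 3
  y* ∪ y ∪ z : |ε-closure| = 1 (new start) + (3 + 1 + 1) + 1 (new accept, since some branch ε-reaches its own accept) = 7
  y·(y* ∪ y ∪ z) : same as the first factor's closure: |ε-closure| = 1
  y·(y* ∪ y ∪ z) ∪ y : |ε-closure| = 1 + 1 + 1 = 3 (the new accept is not ε-reachable since no branch accepts ε)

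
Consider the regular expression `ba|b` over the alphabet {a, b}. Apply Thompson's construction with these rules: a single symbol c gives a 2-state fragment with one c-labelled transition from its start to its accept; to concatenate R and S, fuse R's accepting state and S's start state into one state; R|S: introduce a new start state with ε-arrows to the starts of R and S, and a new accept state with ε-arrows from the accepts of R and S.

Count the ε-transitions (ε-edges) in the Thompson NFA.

Bottom-up over the parse tree:
Each of the 3 symbol leaves contributes 0 ε-transitions.
  ba : 0 ε-transitions
  ba|b : 4 ε-transitions

4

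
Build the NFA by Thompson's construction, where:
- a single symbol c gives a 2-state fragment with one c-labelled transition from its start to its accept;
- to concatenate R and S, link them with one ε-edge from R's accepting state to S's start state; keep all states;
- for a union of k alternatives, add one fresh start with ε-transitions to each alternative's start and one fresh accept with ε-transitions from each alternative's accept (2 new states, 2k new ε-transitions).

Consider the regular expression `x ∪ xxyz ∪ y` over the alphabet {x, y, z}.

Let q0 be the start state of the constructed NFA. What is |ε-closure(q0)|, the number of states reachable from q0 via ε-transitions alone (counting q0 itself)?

4

Let C(F) = |ε-closure(F.start)| within fragment F, and note whether F accepts ε. Symbol fragments have C = 1 and do not accept ε. Then:
  xxyz → same as the first factor's closure: C = 1
  x ∪ xxyz ∪ y → new start ε-reaches every alternative's start; none of them accept ε, so the new accept is not reached: C = 1 + 1 + 1 + 1 = 4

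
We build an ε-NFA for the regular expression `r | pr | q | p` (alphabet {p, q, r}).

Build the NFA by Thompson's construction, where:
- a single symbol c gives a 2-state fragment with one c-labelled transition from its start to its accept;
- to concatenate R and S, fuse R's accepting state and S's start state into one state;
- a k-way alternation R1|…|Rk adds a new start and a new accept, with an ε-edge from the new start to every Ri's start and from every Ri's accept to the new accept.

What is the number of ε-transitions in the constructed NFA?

By structural recursion:
Each of the 5 symbol leaves contributes 0 ε-transitions.
  pr → 0 ε-transitions
  r | pr | q | p → 8 ε-transitions

8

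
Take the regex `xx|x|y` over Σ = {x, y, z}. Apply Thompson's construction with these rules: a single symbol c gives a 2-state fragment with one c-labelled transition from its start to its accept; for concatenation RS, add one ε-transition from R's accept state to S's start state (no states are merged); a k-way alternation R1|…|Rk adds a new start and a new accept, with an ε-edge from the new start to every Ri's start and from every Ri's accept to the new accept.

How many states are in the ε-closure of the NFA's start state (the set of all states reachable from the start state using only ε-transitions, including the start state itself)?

Let C(F) = |ε-closure(F.start)| within fragment F, and note whether F accepts ε. Symbol fragments have C = 1 and do not accept ε. Then:
  xx → |closure| equals the left operand's closure size = 1 (its accept is not ε-reachable, so the closure stops there)
  xx|x|y → new start ε-reaches every alternative's start; none of them accept ε, so the new accept is not reached: |closure| = 1 + 1 + 1 + 1 = 4

4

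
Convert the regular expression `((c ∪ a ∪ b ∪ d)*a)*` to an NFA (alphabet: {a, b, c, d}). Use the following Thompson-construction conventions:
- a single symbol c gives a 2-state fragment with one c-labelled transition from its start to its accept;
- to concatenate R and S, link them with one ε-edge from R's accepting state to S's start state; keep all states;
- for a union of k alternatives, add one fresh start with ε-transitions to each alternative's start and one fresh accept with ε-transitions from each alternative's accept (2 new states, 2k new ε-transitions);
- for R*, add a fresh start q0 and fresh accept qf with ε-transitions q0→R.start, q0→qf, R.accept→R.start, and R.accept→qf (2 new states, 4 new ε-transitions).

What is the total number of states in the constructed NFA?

Per subexpression:
Each of the 5 symbol leaves contributes a 2-state fragment.
  c ∪ a ∪ b ∪ d → 10 states
  (c ∪ a ∪ b ∪ d)* → 12 states
  (c ∪ a ∪ b ∪ d)*a → 14 states
  ((c ∪ a ∪ b ∪ d)*a)* → 16 states

16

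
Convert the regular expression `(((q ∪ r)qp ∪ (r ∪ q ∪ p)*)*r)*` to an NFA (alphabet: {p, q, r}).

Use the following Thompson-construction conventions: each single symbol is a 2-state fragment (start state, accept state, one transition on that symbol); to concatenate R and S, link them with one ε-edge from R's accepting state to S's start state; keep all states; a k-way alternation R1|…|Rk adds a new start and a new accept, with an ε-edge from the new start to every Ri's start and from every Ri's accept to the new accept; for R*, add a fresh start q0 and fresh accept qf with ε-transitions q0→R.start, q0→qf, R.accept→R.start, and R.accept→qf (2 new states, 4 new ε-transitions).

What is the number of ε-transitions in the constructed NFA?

29

By structural recursion:
Each of the 8 symbol leaves contributes 0 ε-transitions.
  q ∪ r : 4 ε-transitions
  (q ∪ r)qp : 6 ε-transitions
  r ∪ q ∪ p : 6 ε-transitions
  (r ∪ q ∪ p)* : 10 ε-transitions
  (q ∪ r)qp ∪ (r ∪ q ∪ p)* : 20 ε-transitions
  ((q ∪ r)qp ∪ (r ∪ q ∪ p)*)* : 24 ε-transitions
  ((q ∪ r)qp ∪ (r ∪ q ∪ p)*)*r : 25 ε-transitions
  (((q ∪ r)qp ∪ (r ∪ q ∪ p)*)*r)* : 29 ε-transitions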